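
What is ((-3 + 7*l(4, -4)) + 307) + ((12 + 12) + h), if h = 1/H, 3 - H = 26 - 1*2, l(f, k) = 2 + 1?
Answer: 7328/21 ≈ 348.95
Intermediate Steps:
l(f, k) = 3
H = -21 (H = 3 - (26 - 1*2) = 3 - (26 - 2) = 3 - 1*24 = 3 - 24 = -21)
h = -1/21 (h = 1/(-21) = -1/21 ≈ -0.047619)
((-3 + 7*l(4, -4)) + 307) + ((12 + 12) + h) = ((-3 + 7*3) + 307) + ((12 + 12) - 1/21) = ((-3 + 21) + 307) + (24 - 1/21) = (18 + 307) + 503/21 = 325 + 503/21 = 7328/21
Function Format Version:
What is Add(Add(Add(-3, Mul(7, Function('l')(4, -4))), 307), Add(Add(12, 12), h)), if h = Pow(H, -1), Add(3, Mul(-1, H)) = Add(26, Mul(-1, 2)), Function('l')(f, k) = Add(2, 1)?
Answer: Rational(7328, 21) ≈ 348.95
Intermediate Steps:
Function('l')(f, k) = 3
H = -21 (H = Add(3, Mul(-1, Add(26, Mul(-1, 2)))) = Add(3, Mul(-1, Add(26, -2))) = Add(3, Mul(-1, 24)) = Add(3, -24) = -21)
h = Rational(-1, 21) (h = Pow(-21, -1) = Rational(-1, 21) ≈ -0.047619)
Add(Add(Add(-3, Mul(7, Function('l')(4, -4))), 307), Add(Add(12, 12), h)) = Add(Add(Add(-3, Mul(7, 3)), 307), Add(Add(12, 12), Rational(-1, 21))) = Add(Add(Add(-3, 21), 307), Add(24, Rational(-1, 21))) = Add(Add(18, 307), Rational(503, 21)) = Add(325, Rational(503, 21)) = Rational(7328, 21)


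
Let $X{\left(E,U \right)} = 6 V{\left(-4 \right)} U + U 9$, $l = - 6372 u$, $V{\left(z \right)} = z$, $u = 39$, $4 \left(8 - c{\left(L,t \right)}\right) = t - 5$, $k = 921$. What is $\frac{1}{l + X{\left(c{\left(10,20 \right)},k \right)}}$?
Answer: $- \frac{1}{262323} \approx -3.8121 \cdot 10^{-6}$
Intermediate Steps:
$c{\left(L,t \right)} = \frac{37}{4} - \frac{t}{4}$ ($c{\left(L,t \right)} = 8 - \frac{t - 5}{4} = 8 - \frac{-5 + t}{4} = 8 - \left(- \frac{5}{4} + \frac{t}{4}\right) = \frac{37}{4} - \frac{t}{4}$)
$l = -248508$ ($l = \left(-6372\right) 39 = -248508$)
$X{\left(E,U \right)} = - 15 U$ ($X{\left(E,U \right)} = 6 \left(-4\right) U + U 9 = - 24 U + 9 U = - 15 U$)
$\frac{1}{l + X{\left(c{\left(10,20 \right)},k \right)}} = \frac{1}{-248508 - 13815} = \frac{1}{-262323} = - \frac{1}{262323}$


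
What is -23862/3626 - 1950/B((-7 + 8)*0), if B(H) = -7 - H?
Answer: 493119/1813 ≈ 271.99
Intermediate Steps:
-23862/3626 - 1950/B((-7 + 8)*0) = -23862/3626 - 1950/(-7 - (-7 + 8)*0) = -23862*1/3626 - 1950/(-7 - 0) = -11931/1813 - 1950/(-7 - 1*0) = -11931/1813 - 1950/(-7 + 0) = -11931/1813 - 1950/(-7) = -11931/1813 - 1950*(-⅐) = -11931/1813 + 1950/7 = 493119/1813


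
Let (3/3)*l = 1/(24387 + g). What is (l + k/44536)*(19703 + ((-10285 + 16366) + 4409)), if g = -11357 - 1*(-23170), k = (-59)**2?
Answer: 118938469689/50381350 ≈ 2360.8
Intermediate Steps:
k = 3481
g = 11813 (g = -11357 + 23170 = 11813)
l = 1/36200 (l = 1/(24387 + 11813) = 1/36200 ≈ 2.7624e-5)
(l + k/44536)*(19703 + ((-10285 + 16366) + 4409)) = (1/36200 + 3481/44536)*(19703 + ((-10285 + 16366) + 4409)) = (1/36200 + 3481*(1/44536))*(19703 + (6081 + 4409)) = (1/36200 + 3481/44536)*(19703 + 10490) = (3939273/50381350)*30193 = 118938469689/50381350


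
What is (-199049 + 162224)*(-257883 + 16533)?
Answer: 8887713750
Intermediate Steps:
(-199049 + 162224)*(-257883 + 16533) = -36825*(-241350) = 8887713750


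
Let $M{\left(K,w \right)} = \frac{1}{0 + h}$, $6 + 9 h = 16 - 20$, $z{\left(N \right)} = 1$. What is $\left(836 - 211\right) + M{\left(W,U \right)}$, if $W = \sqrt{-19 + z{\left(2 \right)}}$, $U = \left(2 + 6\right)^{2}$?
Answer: $\frac{6241}{10} \approx 624.1$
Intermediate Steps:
$U = 64$ ($U = 8^{2} = 64$)
$h = - \frac{10}{9}$ ($h = - \frac{2}{3} + \frac{16 - 20}{9} = - \frac{2}{3} + \frac{1}{9} \left(-4\right) = - \frac{2}{3} - \frac{4}{9} = - \frac{10}{9} \approx -1.1111$)
$W = 3 i \sqrt{2}$ ($W = \sqrt{-19 + 1} = \sqrt{-18} = 3 i \sqrt{2} \approx 4.2426 i$)
$M{\left(K,w \right)} = - \frac{9}{10}$ ($M{\left(K,w \right)} = \frac{1}{0 - \frac{10}{9}} = \frac{1}{- \frac{10}{9}} = - \frac{9}{10}$)
$\left(836 - 211\right) + M{\left(W,U \right)} = \left(836 - 211\right) - \frac{9}{10} = 625 - \frac{9}{10} = \frac{6241}{10}$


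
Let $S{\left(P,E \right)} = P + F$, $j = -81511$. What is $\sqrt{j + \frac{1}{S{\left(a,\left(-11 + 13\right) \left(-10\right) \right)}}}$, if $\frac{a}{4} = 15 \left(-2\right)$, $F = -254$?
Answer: $\frac{3 i \sqrt{1266825890}}{374} \approx 285.5 i$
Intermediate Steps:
$a = -120$ ($a = 4 \cdot 15 \left(-2\right) = 4 \left(-30\right) = -120$)
$S{\left(P,E \right)} = -254 + P$ ($S{\left(P,E \right)} = P - 254 = -254 + P$)
$\sqrt{j + \frac{1}{S{\left(a,\left(-11 + 13\right) \left(-10\right) \right)}}} = \sqrt{-81511 + \frac{1}{-254 - 120}} = \sqrt{-81511 + \frac{1}{-374}} = \sqrt{-81511 - \frac{1}{374}} = \sqrt{- \frac{30485115}{374}} = \frac{3 i \sqrt{1266825890}}{374}$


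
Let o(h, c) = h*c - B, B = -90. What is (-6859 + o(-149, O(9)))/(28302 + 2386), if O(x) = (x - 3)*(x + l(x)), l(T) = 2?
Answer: -16603/30688 ≈ -0.54103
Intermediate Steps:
O(x) = (-3 + x)*(2 + x) (O(x) = (x - 3)*(x + 2) = (-3 + x)*(2 + x))
o(h, c) = 90 + c*h (o(h, c) = h*c - 1*(-90) = c*h + 90 = 90 + c*h)
(-6859 + o(-149, O(9)))/(28302 + 2386) = (-6859 + (90 + (-6 + 9**2 - 1*9)*(-149)))/(28302 + 2386) = (-6859 + (90 + (-6 + 81 - 9)*(-149)))/30688 = (-6859 + (90 + 66*(-149)))*(1/30688) = (-6859 + (90 - 9834))*(1/30688) = (-6859 - 9744)*(1/30688) = -16603*1/30688 = -16603/30688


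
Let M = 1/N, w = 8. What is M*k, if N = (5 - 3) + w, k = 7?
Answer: 7/10 ≈ 0.70000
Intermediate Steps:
N = 10 (N = (5 - 3) + 8 = 2 + 8 = 10)
M = ⅒ (M = 1/10 = ⅒ ≈ 0.10000)
M*k = (⅒)*7 = 7/10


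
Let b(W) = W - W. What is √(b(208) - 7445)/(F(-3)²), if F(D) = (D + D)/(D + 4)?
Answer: I*√7445/36 ≈ 2.3968*I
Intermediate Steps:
b(W) = 0
F(D) = 2*D/(4 + D) (F(D) = (2*D)/(4 + D) = 2*D/(4 + D))
√(b(208) - 7445)/(F(-3)²) = √(0 - 7445)/((2*(-3)/(4 - 3))²) = √(-7445)/((2*(-3)/1)²) = (I*√7445)/((2*(-3)*1)²) = (I*√7445)/((-6)²) = (I*√7445)/36 = (I*√7445)*(1/36) = I*√7445/36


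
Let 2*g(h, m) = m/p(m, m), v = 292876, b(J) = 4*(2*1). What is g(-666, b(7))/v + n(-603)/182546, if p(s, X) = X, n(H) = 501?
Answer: 146383/53303432 ≈ 0.0027462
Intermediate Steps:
b(J) = 8 (b(J) = 4*2 = 8)
g(h, m) = ½ (g(h, m) = (m/m)/2 = (½)*1 = ½)
g(-666, b(7))/v + n(-603)/182546 = (½)/292876 + 501/182546 = (½)*(1/292876) + 501*(1/182546) = 1/585752 + 501/182546 = 146383/53303432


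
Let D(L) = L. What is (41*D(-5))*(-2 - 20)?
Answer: 4510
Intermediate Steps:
(41*D(-5))*(-2 - 20) = (41*(-5))*(-2 - 20) = -205*(-22) = 4510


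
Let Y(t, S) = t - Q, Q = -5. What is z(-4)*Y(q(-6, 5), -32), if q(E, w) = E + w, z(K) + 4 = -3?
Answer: -28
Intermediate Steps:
z(K) = -7 (z(K) = -4 - 3 = -7)
Y(t, S) = 5 + t (Y(t, S) = t - 1*(-5) = t + 5 = 5 + t)
z(-4)*Y(q(-6, 5), -32) = -7*(5 + (-6 + 5)) = -7*(5 - 1) = -7*4 = -28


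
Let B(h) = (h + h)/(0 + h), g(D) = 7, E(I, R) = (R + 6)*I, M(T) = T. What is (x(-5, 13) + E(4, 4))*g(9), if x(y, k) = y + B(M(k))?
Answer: 259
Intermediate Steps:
E(I, R) = I*(6 + R) (E(I, R) = (6 + R)*I = I*(6 + R))
B(h) = 2 (B(h) = (2*h)/h = 2)
x(y, k) = 2 + y (x(y, k) = y + 2 = 2 + y)
(x(-5, 13) + E(4, 4))*g(9) = ((2 - 5) + 4*(6 + 4))*7 = (-3 + 4*10)*7 = (-3 + 40)*7 = 37*7 = 259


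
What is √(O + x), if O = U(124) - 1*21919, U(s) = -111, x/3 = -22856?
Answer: I*√90598 ≈ 301.0*I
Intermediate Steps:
x = -68568 (x = 3*(-22856) = -68568)
O = -22030 (O = -111 - 1*21919 = -111 - 21919 = -22030)
√(O + x) = √(-22030 - 68568) = √(-90598) = I*√90598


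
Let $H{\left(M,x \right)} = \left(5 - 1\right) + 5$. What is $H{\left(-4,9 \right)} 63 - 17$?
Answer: $550$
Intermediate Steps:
$H{\left(M,x \right)} = 9$ ($H{\left(M,x \right)} = 4 + 5 = 9$)
$H{\left(-4,9 \right)} 63 - 17 = 9 \cdot 63 - 17 = 567 - 17 = 550$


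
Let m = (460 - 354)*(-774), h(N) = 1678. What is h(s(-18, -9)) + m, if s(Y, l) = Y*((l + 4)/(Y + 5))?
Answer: -80366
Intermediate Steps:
s(Y, l) = Y*(4 + l)/(5 + Y) (s(Y, l) = Y*((4 + l)/(5 + Y)) = Y*(4 + l)/(5 + Y))
m = -82044 (m = 106*(-774) = -82044)
h(s(-18, -9)) + m = 1678 - 82044 = -80366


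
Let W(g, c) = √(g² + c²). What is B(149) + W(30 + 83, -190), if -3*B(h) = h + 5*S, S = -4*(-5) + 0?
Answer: -83 + √48869 ≈ 138.06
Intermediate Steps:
S = 20 (S = 20 + 0 = 20)
W(g, c) = √(c² + g²)
B(h) = -100/3 - h/3 (B(h) = -(h + 5*20)/3 = -(h + 100)/3 = -(100 + h)/3 = -100/3 - h/3)
B(149) + W(30 + 83, -190) = (-100/3 - ⅓*149) + √((-190)² + (30 + 83)²) = (-100/3 - 149/3) + √(36100 + 113²) = -83 + √(36100 + 12769) = -83 + √48869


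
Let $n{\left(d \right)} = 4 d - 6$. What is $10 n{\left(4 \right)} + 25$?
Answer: $125$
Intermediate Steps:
$n{\left(d \right)} = -6 + 4 d$
$10 n{\left(4 \right)} + 25 = 10 \left(-6 + 4 \cdot 4\right) + 25 = 10 \left(-6 + 16\right) + 25 = 10 \cdot 10 + 25 = 100 + 25 = 125$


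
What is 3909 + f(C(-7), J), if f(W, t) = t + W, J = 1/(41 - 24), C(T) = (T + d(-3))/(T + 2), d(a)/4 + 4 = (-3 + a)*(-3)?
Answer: 331437/85 ≈ 3899.3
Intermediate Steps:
d(a) = 20 - 12*a (d(a) = -16 + 4*((-3 + a)*(-3)) = -16 + 4*(9 - 3*a) = -16 + (36 - 12*a) = 20 - 12*a)
C(T) = (56 + T)/(2 + T) (C(T) = (T + (20 - 12*(-3)))/(T + 2) = (T + (20 + 36))/(2 + T) = (T + 56)/(2 + T) = (56 + T)/(2 + T))
J = 1/17 ≈ 0.058824
f(W, t) = W + t
3909 + f(C(-7), J) = 3909 + ((56 - 7)/(2 - 7) + 1/17) = 3909 + (49/(-5) + 1/17) = 3909 + (-1/5*49 + 1/17) = 3909 + (-49/5 + 1/17) = 3909 - 828/85 = 331437/85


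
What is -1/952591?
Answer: -1/952591 ≈ -1.0498e-6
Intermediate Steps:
-1/952591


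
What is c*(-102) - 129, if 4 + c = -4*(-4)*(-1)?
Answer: 1911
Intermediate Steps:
c = -20 (c = -4 - 4*(-4)*(-1) = -4 + 16*(-1) = -4 - 16 = -20)
c*(-102) - 129 = -20*(-102) - 129 = 2040 - 129 = 1911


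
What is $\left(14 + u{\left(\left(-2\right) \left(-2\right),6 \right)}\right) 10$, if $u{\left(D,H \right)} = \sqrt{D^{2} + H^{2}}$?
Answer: $140 + 20 \sqrt{13} \approx 212.11$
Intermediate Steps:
$\left(14 + u{\left(\left(-2\right) \left(-2\right),6 \right)}\right) 10 = \left(14 + \sqrt{\left(\left(-2\right) \left(-2\right)\right)^{2} + 6^{2}}\right) 10 = \left(14 + \sqrt{4^{2} + 36}\right) 10 = \left(14 + \sqrt{16 + 36}\right) 10 = \left(14 + \sqrt{52}\right) 10 = \left(14 + 2 \sqrt{13}\right) 10 = 140 + 20 \sqrt{13}$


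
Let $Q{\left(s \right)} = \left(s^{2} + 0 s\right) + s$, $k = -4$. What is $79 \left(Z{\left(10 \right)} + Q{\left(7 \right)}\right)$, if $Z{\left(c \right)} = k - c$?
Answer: $3318$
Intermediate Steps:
$Z{\left(c \right)} = -4 - c$
$Q{\left(s \right)} = s + s^{2}$ ($Q{\left(s \right)} = \left(s^{2} + 0\right) + s = s^{2} + s = s + s^{2}$)
$79 \left(Z{\left(10 \right)} + Q{\left(7 \right)}\right) = 79 \left(\left(-4 - 10\right) + 7 \left(1 + 7\right)\right) = 79 \left(\left(-4 - 10\right) + 7 \cdot 8\right) = 79 \left(-14 + 56\right) = 79 \cdot 42 = 3318$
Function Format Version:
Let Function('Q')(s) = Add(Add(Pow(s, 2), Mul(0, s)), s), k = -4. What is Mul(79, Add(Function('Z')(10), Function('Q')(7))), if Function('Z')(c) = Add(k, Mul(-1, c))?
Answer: 3318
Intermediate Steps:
Function('Z')(c) = Add(-4, Mul(-1, c))
Function('Q')(s) = Add(s, Pow(s, 2)) (Function('Q')(s) = Add(Add(Pow(s, 2), 0), s) = Add(Pow(s, 2), s) = Add(s, Pow(s, 2)))
Mul(79, Add(Function('Z')(10), Function('Q')(7))) = Mul(79, Add(Add(-4, Mul(-1, 10)), Mul(7, Add(1, 7)))) = Mul(79, Add(Add(-4, -10), Mul(7, 8))) = Mul(79, Add(-14, 56)) = Mul(79, 42) = 3318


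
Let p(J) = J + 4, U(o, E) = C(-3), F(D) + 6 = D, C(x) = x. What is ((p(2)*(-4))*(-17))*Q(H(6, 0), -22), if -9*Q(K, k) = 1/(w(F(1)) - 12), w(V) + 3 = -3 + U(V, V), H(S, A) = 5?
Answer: 136/63 ≈ 2.1587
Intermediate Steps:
F(D) = -6 + D
U(o, E) = -3
w(V) = -9 (w(V) = -3 + (-3 - 3) = -3 - 6 = -9)
p(J) = 4 + J
Q(K, k) = 1/189 (Q(K, k) = -1/(9*(-9 - 12)) = -1/9/(-21) = -1/9*(-1/21) = 1/189)
((p(2)*(-4))*(-17))*Q(H(6, 0), -22) = (((4 + 2)*(-4))*(-17))*(1/189) = ((6*(-4))*(-17))*(1/189) = -24*(-17)*(1/189) = 408*(1/189) = 136/63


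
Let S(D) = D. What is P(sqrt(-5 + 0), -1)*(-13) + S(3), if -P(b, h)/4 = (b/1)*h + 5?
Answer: 263 - 52*I*sqrt(5) ≈ 263.0 - 116.28*I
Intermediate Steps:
P(b, h) = -20 - 4*b*h (P(b, h) = -4*((b/1)*h + 5) = -4*((1*b)*h + 5) = -4*(b*h + 5) = -4*(5 + b*h) = -20 - 4*b*h)
P(sqrt(-5 + 0), -1)*(-13) + S(3) = (-20 - 4*sqrt(-5 + 0)*(-1))*(-13) + 3 = (-20 - 4*sqrt(-5)*(-1))*(-13) + 3 = (-20 - 4*I*sqrt(5)*(-1))*(-13) + 3 = (-20 + 4*I*sqrt(5))*(-13) + 3 = (260 - 52*I*sqrt(5)) + 3 = 263 - 52*I*sqrt(5)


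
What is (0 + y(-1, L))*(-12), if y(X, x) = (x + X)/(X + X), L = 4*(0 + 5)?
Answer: 114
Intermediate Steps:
L = 20 (L = 4*5 = 20)
y(X, x) = (X + x)/(2*X) (y(X, x) = (X + x)/((2*X)) = (X + x)*(1/(2*X)) = (X + x)/(2*X))
(0 + y(-1, L))*(-12) = (0 + (½)*(-1 + 20)/(-1))*(-12) = (0 + (½)*(-1)*19)*(-12) = (0 - 19/2)*(-12) = -19/2*(-12) = 114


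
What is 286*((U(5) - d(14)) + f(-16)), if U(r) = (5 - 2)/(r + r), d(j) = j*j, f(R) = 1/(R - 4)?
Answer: -111969/2 ≈ -55985.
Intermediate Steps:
f(R) = 1/(-4 + R)
d(j) = j²
U(r) = 3/(2*r) (U(r) = 3/((2*r)) = 3*(1/(2*r)) = 3/(2*r))
286*((U(5) - d(14)) + f(-16)) = 286*(((3/2)/5 - 1*14²) + 1/(-4 - 16)) = 286*(((3/2)*(⅕) - 1*196) + 1/(-20)) = 286*((3/10 - 196) - 1/20) = 286*(-1957/10 - 1/20) = 286*(-783/4) = -111969/2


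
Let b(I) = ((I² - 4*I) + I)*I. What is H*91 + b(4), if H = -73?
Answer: -6627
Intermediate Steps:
b(I) = I*(I² - 3*I) (b(I) = (I² - 3*I)*I = I*(I² - 3*I))
H*91 + b(4) = -73*91 + 4²*(-3 + 4) = -6643 + 16*1 = -6643 + 16 = -6627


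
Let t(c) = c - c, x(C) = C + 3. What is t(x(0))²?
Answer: 0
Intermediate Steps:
x(C) = 3 + C
t(c) = 0
t(x(0))² = 0² = 0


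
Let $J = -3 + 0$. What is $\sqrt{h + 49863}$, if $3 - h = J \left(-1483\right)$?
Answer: $\sqrt{45417} \approx 213.11$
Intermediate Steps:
$J = -3$
$h = -4446$ ($h = 3 - \left(-3\right) \left(-1483\right) = 3 - 4449 = -4446$)
$\sqrt{h + 49863} = \sqrt{-4446 + 49863} = \sqrt{45417}$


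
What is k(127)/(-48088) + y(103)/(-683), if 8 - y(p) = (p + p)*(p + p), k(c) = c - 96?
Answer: 2040256491/32844104 ≈ 62.119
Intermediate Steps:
k(c) = -96 + c
y(p) = 8 - 4*p² (y(p) = 8 - (p + p)*(p + p) = 8 - 2*p*2*p = 8 - 4*p²)
k(127)/(-48088) + y(103)/(-683) = (-96 + 127)/(-48088) + (8 - 4*103²)/(-683) = 31*(-1/48088) + (8 - 4*10609)*(-1/683) = -31/48088 + (8 - 42436)*(-1/683) = -31/48088 - 42428*(-1/683) = -31/48088 + 42428/683 = 2040256491/32844104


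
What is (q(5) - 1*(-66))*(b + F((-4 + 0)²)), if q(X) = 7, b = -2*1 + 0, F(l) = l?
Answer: 1022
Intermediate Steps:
b = -2 (b = -2 + 0 = -2)
(q(5) - 1*(-66))*(b + F((-4 + 0)²)) = (7 - 1*(-66))*(-2 + (-4 + 0)²) = (7 + 66)*(-2 + (-4)²) = 73*(-2 + 16) = 73*14 = 1022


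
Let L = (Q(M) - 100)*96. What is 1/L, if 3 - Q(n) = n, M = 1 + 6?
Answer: -1/9984 ≈ -0.00010016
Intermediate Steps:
M = 7
Q(n) = 3 - n
L = -9984 (L = ((3 - 1*7) - 100)*96 = ((3 - 7) - 100)*96 = (-4 - 100)*96 = -104*96 = -9984)
1/L = 1/(-9984) = -1/9984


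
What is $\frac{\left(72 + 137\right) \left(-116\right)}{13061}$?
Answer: $- \frac{24244}{13061} \approx -1.8562$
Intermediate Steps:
$\frac{\left(72 + 137\right) \left(-116\right)}{13061} = 209 \left(-116\right) \frac{1}{13061} = \left(-24244\right) \frac{1}{13061} = - \frac{24244}{13061}$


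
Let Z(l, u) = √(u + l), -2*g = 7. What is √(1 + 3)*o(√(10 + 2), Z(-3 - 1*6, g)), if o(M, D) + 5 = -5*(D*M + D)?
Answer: -10 - 50*I*√6 - 25*I*√2 ≈ -10.0 - 157.83*I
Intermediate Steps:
g = -7/2 (g = -½*7 = -7/2 ≈ -3.5000)
Z(l, u) = √(l + u)
o(M, D) = -5 - 5*D - 5*D*M (o(M, D) = -5 - 5*(D*M + D) = -5 - 5*(D + D*M) = -5 + (-5*D - 5*D*M) = -5 - 5*D - 5*D*M)
√(1 + 3)*o(√(10 + 2), Z(-3 - 1*6, g)) = √(1 + 3)*(-5 - 5*√((-3 - 1*6) - 7/2) - 5*√((-3 - 1*6) - 7/2)*√(10 + 2)) = √4*(-5 - 5*√((-3 - 6) - 7/2) - 5*√((-3 - 6) - 7/2)*√12) = 2*(-5 - 5*√(-9 - 7/2) - 5*√(-9 - 7/2)*2*√3) = 2*(-5 - 25*I*√2/2 - 5*√(-25/2)*2*√3) = 2*(-5 - 25*I*√2/2 - 5*5*I*√2/2*2*√3) = 2*(-5 - 25*I*√2/2 - 25*I*√6) = 2*(-5 - 25*I*√6 - 25*I*√2/2) = -10 - 50*I*√6 - 25*I*√2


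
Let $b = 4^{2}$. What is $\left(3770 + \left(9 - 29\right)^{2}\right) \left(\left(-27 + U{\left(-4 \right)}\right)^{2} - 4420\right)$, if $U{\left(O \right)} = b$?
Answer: $-17926830$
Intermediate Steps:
$b = 16$
$U{\left(O \right)} = 16$
$\left(3770 + \left(9 - 29\right)^{2}\right) \left(\left(-27 + U{\left(-4 \right)}\right)^{2} - 4420\right) = \left(3770 + \left(9 - 29\right)^{2}\right) \left(\left(-27 + 16\right)^{2} - 4420\right) = \left(3770 + \left(-20\right)^{2}\right) \left(\left(-11\right)^{2} - 4420\right) = \left(3770 + 400\right) \left(121 - 4420\right) = 4170 \left(-4299\right) = -17926830$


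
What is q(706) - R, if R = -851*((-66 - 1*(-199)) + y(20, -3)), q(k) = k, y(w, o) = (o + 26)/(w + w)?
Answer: 4575133/40 ≈ 1.1438e+5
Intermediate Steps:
y(w, o) = (26 + o)/(2*w) (y(w, o) = (26 + o)/((2*w)) = (26 + o)*(1/(2*w)) = (26 + o)/(2*w))
R = -4546893/40 (R = -851*((-66 - 1*(-199)) + (½)*(26 - 3)/20) = -851*((-66 + 199) + (½)*(1/20)*23) = -851*(133 + 23/40) = -851*5343/40 = -4546893/40 ≈ -1.1367e+5)
q(706) - R = 706 - 1*(-4546893/40) = 706 + 4546893/40 = 4575133/40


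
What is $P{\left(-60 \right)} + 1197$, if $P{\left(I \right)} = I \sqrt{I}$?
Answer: $1197 - 120 i \sqrt{15} \approx 1197.0 - 464.76 i$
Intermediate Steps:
$P{\left(I \right)} = I^{\frac{3}{2}}$
$P{\left(-60 \right)} + 1197 = \left(-60\right)^{\frac{3}{2}} + 1197 = - 120 i \sqrt{15} + 1197 = 1197 - 120 i \sqrt{15}$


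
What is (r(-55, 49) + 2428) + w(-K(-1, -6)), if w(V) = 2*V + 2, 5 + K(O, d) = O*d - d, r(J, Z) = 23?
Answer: 2439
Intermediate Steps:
K(O, d) = -5 - d + O*d (K(O, d) = -5 + (O*d - d) = -5 + (-d + O*d) = -5 - d + O*d)
w(V) = 2 + 2*V
(r(-55, 49) + 2428) + w(-K(-1, -6)) = (23 + 2428) + (2 + 2*(-(-5 - 1*(-6) - 1*(-6)))) = 2451 + (2 + 2*(-(-5 + 6 + 6))) = 2451 + (2 + 2*(-1*7)) = 2451 + (2 + 2*(-7)) = 2451 + (2 - 14) = 2451 - 12 = 2439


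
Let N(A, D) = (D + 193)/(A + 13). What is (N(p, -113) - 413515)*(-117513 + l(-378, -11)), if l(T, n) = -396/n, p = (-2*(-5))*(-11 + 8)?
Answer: 825843926295/17 ≈ 4.8579e+10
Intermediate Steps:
p = -30 (p = 10*(-3) = -30)
N(A, D) = (193 + D)/(13 + A)
(N(p, -113) - 413515)*(-117513 + l(-378, -11)) = ((193 - 113)/(13 - 30) - 413515)*(-117513 - 396/(-11)) = (80/(-17) - 413515)*(-117513 - 396*(-1/11)) = (-1/17*80 - 413515)*(-117513 + 36) = (-80/17 - 413515)*(-117477) = -7029835/17*(-117477) = 825843926295/17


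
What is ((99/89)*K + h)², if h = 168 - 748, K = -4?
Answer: 2705664256/7921 ≈ 3.4158e+5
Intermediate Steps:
h = -580
((99/89)*K + h)² = ((99/89)*(-4) - 580)² = (-396/89 - 580)² = (-52016/89)² = 2705664256/7921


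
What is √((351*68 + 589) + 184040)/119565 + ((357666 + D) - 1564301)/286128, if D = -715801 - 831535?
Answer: -2753971/286128 + √208497/119565 ≈ -9.6211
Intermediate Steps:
D = -1547336
√((351*68 + 589) + 184040)/119565 + ((357666 + D) - 1564301)/286128 = √((351*68 + 589) + 184040)/119565 + ((357666 - 1547336) - 1564301)/286128 = √((23868 + 589) + 184040)*(1/119565) + (-1189670 - 1564301)*(1/286128) = √(24457 + 184040)*(1/119565) - 2753971*1/286128 = √208497*(1/119565) - 2753971/286128 = √208497/119565 - 2753971/286128 = -2753971/286128 + √208497/119565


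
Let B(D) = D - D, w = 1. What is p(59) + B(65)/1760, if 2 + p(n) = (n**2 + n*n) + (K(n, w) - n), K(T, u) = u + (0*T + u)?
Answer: 6903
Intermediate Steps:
K(T, u) = 2*u (K(T, u) = u + (0 + u) = u + u = 2*u)
B(D) = 0
p(n) = -n + 2*n**2 (p(n) = -2 + ((n**2 + n*n) + (2*1 - n)) = -2 + ((n**2 + n**2) + (2 - n)) = -2 + (2*n**2 + (2 - n)) = -2 + (2 - n + 2*n**2) = -n + 2*n**2)
p(59) + B(65)/1760 = 59*(-1 + 2*59) + 0/1760 = 59*(-1 + 118) + 0*(1/1760) = 59*117 + 0 = 6903 + 0 = 6903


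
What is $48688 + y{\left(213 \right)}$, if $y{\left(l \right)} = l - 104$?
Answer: $48797$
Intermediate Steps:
$y{\left(l \right)} = -104 + l$
$48688 + y{\left(213 \right)} = 48688 + \left(-104 + 213\right) = 48688 + 109 = 48797$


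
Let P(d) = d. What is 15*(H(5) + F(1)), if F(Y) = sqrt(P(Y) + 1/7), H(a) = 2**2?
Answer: 60 + 30*sqrt(14)/7 ≈ 76.036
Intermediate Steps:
H(a) = 4
F(Y) = sqrt(1/7 + Y) (F(Y) = sqrt(Y + 1/7) = sqrt(1/7 + Y))
15*(H(5) + F(1)) = 15*(4 + sqrt(7 + 49*1)/7) = 15*(4 + sqrt(7 + 49)/7) = 15*(4 + sqrt(56)/7) = 15*(4 + (2*sqrt(14))/7) = 15*(4 + 2*sqrt(14)/7) = 60 + 30*sqrt(14)/7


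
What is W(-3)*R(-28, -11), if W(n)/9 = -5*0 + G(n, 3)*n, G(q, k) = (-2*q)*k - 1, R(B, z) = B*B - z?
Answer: -364905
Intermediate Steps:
R(B, z) = B² - z
G(q, k) = -1 - 2*k*q (G(q, k) = -2*k*q - 1 = -1 - 2*k*q)
W(n) = 9*n*(-1 - 6*n) (W(n) = 9*(-5*0 + (-1 - 2*3*n)*n) = 9*(0 + (-1 - 6*n)*n) = 9*(0 + n*(-1 - 6*n)) = 9*(n*(-1 - 6*n)) = 9*n*(-1 - 6*n))
W(-3)*R(-28, -11) = (-9*(-3)*(1 + 6*(-3)))*((-28)² - 1*(-11)) = (-9*(-3)*(1 - 18))*(784 + 11) = -9*(-3)*(-17)*795 = -459*795 = -364905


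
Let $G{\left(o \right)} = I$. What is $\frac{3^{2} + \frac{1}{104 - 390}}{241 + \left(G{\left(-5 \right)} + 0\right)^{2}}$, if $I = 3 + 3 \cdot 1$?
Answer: $\frac{2573}{79222} \approx 0.032478$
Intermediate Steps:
$I = 6$ ($I = 3 + 3 = 6$)
$G{\left(o \right)} = 6$
$\frac{3^{2} + \frac{1}{104 - 390}}{241 + \left(G{\left(-5 \right)} + 0\right)^{2}} = \frac{3^{2} + \frac{1}{104 - 390}}{241 + \left(6 + 0\right)^{2}} = \frac{9 + \frac{1}{-286}}{241 + 6^{2}} = \frac{9 - \frac{1}{286}}{241 + 36} = \frac{2573}{286 \cdot 277} = \frac{2573}{286} \cdot \frac{1}{277} = \frac{2573}{79222}$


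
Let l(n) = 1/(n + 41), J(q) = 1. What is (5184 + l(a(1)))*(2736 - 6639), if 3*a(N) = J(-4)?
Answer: -2508922557/124 ≈ -2.0233e+7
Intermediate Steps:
a(N) = ⅓ (a(N) = (⅓)*1 = ⅓)
l(n) = 1/(41 + n)
(5184 + l(a(1)))*(2736 - 6639) = (5184 + 1/(41 + ⅓))*(2736 - 6639) = (5184 + 1/(124/3))*(-3903) = (5184 + 3/124)*(-3903) = (642819/124)*(-3903) = -2508922557/124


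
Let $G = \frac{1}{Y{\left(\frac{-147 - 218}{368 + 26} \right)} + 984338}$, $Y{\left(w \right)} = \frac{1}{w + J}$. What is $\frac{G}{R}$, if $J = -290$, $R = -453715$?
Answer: $- \frac{22925}{10238509355982008} \approx -2.2391 \cdot 10^{-12}$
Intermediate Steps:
$Y{\left(w \right)} = \frac{1}{-290 + w}$ ($Y{\left(w \right)} = \frac{1}{w - 290} = \frac{1}{-290 + w}$)
$G = \frac{114625}{112829742856}$ ($G = \frac{1}{\frac{1}{-290 + \frac{-147 - 218}{368 + 26}} + 984338} = \frac{1}{\frac{1}{-290 - \frac{365}{394}} + 984338} = \frac{1}{\frac{1}{- \frac{114625}{394}} + 984338} = \frac{1}{- \frac{394}{114625} + 984338} = \frac{1}{\frac{112829742856}{114625}} = \frac{114625}{112829742856} \approx 1.0159 \cdot 10^{-6}$)
$\frac{G}{R} = \frac{114625}{112829742856 \left(-453715\right)} = \frac{114625}{112829742856} \left(- \frac{1}{453715}\right) = - \frac{22925}{10238509355982008}$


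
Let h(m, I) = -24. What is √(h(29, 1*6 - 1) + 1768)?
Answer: 4*√109 ≈ 41.761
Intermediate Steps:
√(h(29, 1*6 - 1) + 1768) = √(-24 + 1768) = √1744 = 4*√109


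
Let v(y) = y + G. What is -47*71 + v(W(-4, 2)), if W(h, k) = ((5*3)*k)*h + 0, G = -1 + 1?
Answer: -3457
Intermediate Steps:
G = 0
W(h, k) = 15*h*k (W(h, k) = (15*k)*h + 0 = 15*h*k + 0 = 15*h*k)
v(y) = y (v(y) = y + 0 = y)
-47*71 + v(W(-4, 2)) = -47*71 + 15*(-4)*2 = -3337 - 120 = -3457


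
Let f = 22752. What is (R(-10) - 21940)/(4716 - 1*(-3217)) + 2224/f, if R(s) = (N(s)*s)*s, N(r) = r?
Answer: -31517993/11280726 ≈ -2.7940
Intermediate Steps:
R(s) = s³ (R(s) = (s*s)*s = s²*s = s³)
(R(-10) - 21940)/(4716 - 1*(-3217)) + 2224/f = ((-10)³ - 21940)/(4716 - 1*(-3217)) + 2224/22752 = (-1000 - 21940)/(4716 + 3217) + 2224*(1/22752) = -22940/7933 + 139/1422 = -31517993/11280726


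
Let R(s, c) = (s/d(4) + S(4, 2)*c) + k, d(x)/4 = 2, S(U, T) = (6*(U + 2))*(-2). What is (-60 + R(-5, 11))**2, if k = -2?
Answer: 46744569/64 ≈ 7.3038e+5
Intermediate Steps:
S(U, T) = -24 - 12*U (S(U, T) = (6*(2 + U))*(-2) = (12 + 6*U)*(-2) = -24 - 12*U)
d(x) = 8 (d(x) = 4*2 = 8)
R(s, c) = -2 - 72*c + s/8 (R(s, c) = (s/8 + (-24 - 12*4)*c) - 2 = (s/8 + (-24 - 48)*c) - 2 = (s/8 - 72*c) - 2 = (-72*c + s/8) - 2 = -2 - 72*c + s/8)
(-60 + R(-5, 11))**2 = (-60 + (-2 - 72*11 + (1/8)*(-5)))**2 = (-60 + (-2 - 792 - 5/8))**2 = (-60 - 6357/8)**2 = (-6837/8)**2 = 46744569/64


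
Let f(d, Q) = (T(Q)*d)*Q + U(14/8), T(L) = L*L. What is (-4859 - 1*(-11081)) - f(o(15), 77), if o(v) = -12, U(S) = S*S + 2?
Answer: 87753807/16 ≈ 5.4846e+6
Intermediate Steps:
U(S) = 2 + S² (U(S) = S² + 2 = 2 + S²)
T(L) = L²
f(d, Q) = 81/16 + d*Q³ (f(d, Q) = (Q²*d)*Q + (2 + (14/8)²) = (d*Q²)*Q + (2 + (14*(⅛))²) = d*Q³ + (2 + (7/4)²) = d*Q³ + (2 + 49/16) = d*Q³ + 81/16 = 81/16 + d*Q³)
(-4859 - 1*(-11081)) - f(o(15), 77) = (-4859 - 1*(-11081)) - (81/16 - 12*77³) = (-4859 + 11081) - (81/16 - 12*456533) = 6222 - (81/16 - 5478396) = 6222 - 1*(-87654255/16) = 6222 + 87654255/16 = 87753807/16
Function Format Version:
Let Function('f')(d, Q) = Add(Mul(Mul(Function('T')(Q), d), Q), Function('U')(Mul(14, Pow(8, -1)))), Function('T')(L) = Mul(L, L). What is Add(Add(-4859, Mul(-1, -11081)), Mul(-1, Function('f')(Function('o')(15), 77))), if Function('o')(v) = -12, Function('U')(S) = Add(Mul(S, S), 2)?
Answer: Rational(87753807, 16) ≈ 5.4846e+6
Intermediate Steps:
Function('U')(S) = Add(2, Pow(S, 2)) (Function('U')(S) = Add(Pow(S, 2), 2) = Add(2, Pow(S, 2)))
Function('T')(L) = Pow(L, 2)
Function('f')(d, Q) = Add(Rational(81, 16), Mul(d, Pow(Q, 3))) (Function('f')(d, Q) = Add(Mul(Mul(Pow(Q, 2), d), Q), Add(2, Pow(Mul(14, Pow(8, -1)), 2))) = Add(Mul(Mul(d, Pow(Q, 2)), Q), Add(2, Pow(Mul(14, Rational(1, 8)), 2))) = Add(Mul(d, Pow(Q, 3)), Add(2, Pow(Rational(7, 4), 2))) = Add(Mul(d, Pow(Q, 3)), Add(2, Rational(49, 16))) = Add(Mul(d, Pow(Q, 3)), Rational(81, 16)) = Add(Rational(81, 16), Mul(d, Pow(Q, 3))))
Add(Add(-4859, Mul(-1, -11081)), Mul(-1, Function('f')(Function('o')(15), 77))) = Add(Add(-4859, Mul(-1, -11081)), Mul(-1, Add(Rational(81, 16), Mul(-12, Pow(77, 3))))) = Add(Add(-4859, 11081), Mul(-1, Add(Rational(81, 16), Mul(-12, 456533)))) = Add(6222, Mul(-1, Add(Rational(81, 16), -5478396))) = Add(6222, Mul(-1, Rational(-87654255, 16))) = Add(6222, Rational(87654255, 16)) = Rational(87753807, 16)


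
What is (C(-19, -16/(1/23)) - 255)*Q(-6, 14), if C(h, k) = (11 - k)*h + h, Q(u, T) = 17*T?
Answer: -1779050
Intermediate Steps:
C(h, k) = h + h*(11 - k) (C(h, k) = h*(11 - k) + h = h + h*(11 - k))
(C(-19, -16/(1/23)) - 255)*Q(-6, 14) = (-19*(12 - (-16)/(1/23)) - 255)*(17*14) = (-19*(12 - (-16)/1/23) - 255)*238 = (-19*(12 - (-16)*23) - 255)*238 = (-19*(12 - 1*(-368)) - 255)*238 = (-19*(12 + 368) - 255)*238 = (-19*380 - 255)*238 = (-7220 - 255)*238 = -7475*238 = -1779050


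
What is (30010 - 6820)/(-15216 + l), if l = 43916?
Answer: 2319/2870 ≈ 0.80801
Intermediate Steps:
(30010 - 6820)/(-15216 + l) = (30010 - 6820)/(-15216 + 43916) = 23190/28700 = 23190*(1/28700) = 2319/2870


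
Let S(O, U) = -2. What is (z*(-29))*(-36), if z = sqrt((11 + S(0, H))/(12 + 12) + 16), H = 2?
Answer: 261*sqrt(262) ≈ 4224.7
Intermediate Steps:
z = sqrt(262)/4 (z = sqrt((11 - 2)/(12 + 12) + 16) = sqrt(9/24 + 16) = sqrt(9*(1/24) + 16) = sqrt(3/8 + 16) = sqrt(131/8) = sqrt(262)/4 ≈ 4.0466)
(z*(-29))*(-36) = ((sqrt(262)/4)*(-29))*(-36) = -29*sqrt(262)/4*(-36) = 261*sqrt(262)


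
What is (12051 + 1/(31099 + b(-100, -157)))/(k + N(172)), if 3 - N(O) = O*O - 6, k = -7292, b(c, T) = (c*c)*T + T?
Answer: -18547187957/56740451286 ≈ -0.32688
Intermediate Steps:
b(c, T) = T + T*c² (b(c, T) = c²*T + T = T*c² + T = T + T*c²)
N(O) = 9 - O² (N(O) = 3 - (O*O - 6) = 3 - (O² - 6) = 3 - (-6 + O²) = 3 + (6 - O²) = 9 - O²)
(12051 + 1/(31099 + b(-100, -157)))/(k + N(172)) = (12051 + 1/(31099 - 157*(1 + (-100)²)))/(-7292 + (9 - 1*172²)) = (12051 + 1/(31099 - 157*(1 + 10000)))/(-7292 + (9 - 1*29584)) = (12051 + 1/(31099 - 157*10001))/(-7292 + (9 - 29584)) = (12051 + 1/(31099 - 1570157))/(-7292 - 29575) = (12051 + 1/(-1539058))/(-36867) = (12051 - 1/1539058)*(-1/36867) = (18547187957/1539058)*(-1/36867) = -18547187957/56740451286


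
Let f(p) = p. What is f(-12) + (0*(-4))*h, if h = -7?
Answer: -12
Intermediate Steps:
f(-12) + (0*(-4))*h = -12 + (0*(-4))*(-7) = -12 + 0*(-7) = -12 + 0 = -12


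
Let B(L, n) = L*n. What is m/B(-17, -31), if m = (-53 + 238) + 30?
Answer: 215/527 ≈ 0.40797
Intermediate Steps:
m = 215 (m = 185 + 30 = 215)
m/B(-17, -31) = 215/((-17*(-31))) = 215/527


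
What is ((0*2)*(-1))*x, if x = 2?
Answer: 0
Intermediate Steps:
((0*2)*(-1))*x = ((0*2)*(-1))*2 = (0*(-1))*2 = 0*2 = 0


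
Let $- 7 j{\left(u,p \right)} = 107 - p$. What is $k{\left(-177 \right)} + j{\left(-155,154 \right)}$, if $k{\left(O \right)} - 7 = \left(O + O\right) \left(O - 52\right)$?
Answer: $\frac{567558}{7} \approx 81080.0$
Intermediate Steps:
$j{\left(u,p \right)} = - \frac{107}{7} + \frac{p}{7}$ ($j{\left(u,p \right)} = - \frac{107 - p}{7} = - \frac{107}{7} + \frac{p}{7}$)
$k{\left(O \right)} = 7 + 2 O \left(-52 + O\right)$ ($k{\left(O \right)} = 7 + \left(O + O\right) \left(O - 52\right) = 7 + 2 O \left(-52 + O\right)$)
$k{\left(-177 \right)} + j{\left(-155,154 \right)} = \left(7 - -18408 + 2 \left(-177\right)^{2}\right) + \left(- \frac{107}{7} + \frac{1}{7} \cdot 154\right) = \left(7 + 18408 + 2 \cdot 31329\right) + \left(- \frac{107}{7} + 22\right) = \left(7 + 18408 + 62658\right) + \frac{47}{7} = 81073 + \frac{47}{7} = \frac{567558}{7}$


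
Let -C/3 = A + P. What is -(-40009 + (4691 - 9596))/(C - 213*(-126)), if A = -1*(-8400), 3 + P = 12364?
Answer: -2642/2085 ≈ -1.2671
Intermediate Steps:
P = 12361 (P = -3 + 12364 = 12361)
A = 8400
C = -62283 (C = -3*(8400 + 12361) = -3*20761 = -62283)
-(-40009 + (4691 - 9596))/(C - 213*(-126)) = -(-40009 + (4691 - 9596))/(-62283 - 213*(-126)) = -(-40009 - 4905)/(-62283 + 26838) = -(-44914)/(-35445) = -(-44914)*(-1)/35445 = -1*2642/2085 = -2642/2085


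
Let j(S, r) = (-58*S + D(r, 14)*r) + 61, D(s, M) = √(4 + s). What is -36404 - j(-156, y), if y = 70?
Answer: -45513 - 70*√74 ≈ -46115.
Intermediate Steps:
j(S, r) = 61 - 58*S + r*√(4 + r) (j(S, r) = (-58*S + √(4 + r)*r) + 61 = (-58*S + r*√(4 + r)) + 61 = 61 - 58*S + r*√(4 + r))
-36404 - j(-156, y) = -36404 - (61 - 58*(-156) + 70*√(4 + 70)) = -36404 - (61 + 9048 + 70*√74) = -36404 - (9109 + 70*√74) = -36404 + (-9109 - 70*√74) = -45513 - 70*√74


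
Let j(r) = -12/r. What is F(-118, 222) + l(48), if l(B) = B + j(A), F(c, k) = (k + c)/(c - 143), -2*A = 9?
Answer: 13120/261 ≈ 50.268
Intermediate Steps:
A = -9/2 (A = -½*9 = -9/2 ≈ -4.5000)
F(c, k) = (c + k)/(-143 + c)
l(B) = 8/3 + B (l(B) = B - 12/(-9/2) = B - 12*(-2/9) = B + 8/3 = 8/3 + B)
F(-118, 222) + l(48) = (-118 + 222)/(-143 - 118) + (8/3 + 48) = 104/(-261) + 152/3 = -1/261*104 + 152/3 = -104/261 + 152/3 = 13120/261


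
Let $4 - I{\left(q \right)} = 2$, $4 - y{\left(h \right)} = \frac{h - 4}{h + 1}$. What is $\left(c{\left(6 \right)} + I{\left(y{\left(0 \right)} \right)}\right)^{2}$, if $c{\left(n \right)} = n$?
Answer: $64$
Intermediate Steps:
$y{\left(h \right)} = 4 - \frac{-4 + h}{1 + h}$ ($y{\left(h \right)} = 4 - \frac{h - 4}{h + 1} = 4 - \frac{-4 + h}{1 + h}$)
$I{\left(q \right)} = 2$ ($I{\left(q \right)} = 4 - 2 = 2$)
$\left(c{\left(6 \right)} + I{\left(y{\left(0 \right)} \right)}\right)^{2} = \left(6 + 2\right)^{2} = 8^{2} = 64$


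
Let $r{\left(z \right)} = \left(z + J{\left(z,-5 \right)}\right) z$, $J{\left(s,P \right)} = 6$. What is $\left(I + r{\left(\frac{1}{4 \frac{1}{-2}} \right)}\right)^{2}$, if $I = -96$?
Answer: $\frac{156025}{16} \approx 9751.6$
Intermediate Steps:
$r{\left(z \right)} = z \left(6 + z\right)$ ($r{\left(z \right)} = \left(z + 6\right) z = \left(6 + z\right) z = z \left(6 + z\right)$)
$\left(I + r{\left(\frac{1}{4 \frac{1}{-2}} \right)}\right)^{2} = \left(-96 + \frac{6 + \frac{1}{4 \frac{1}{-2}}}{4 \frac{1}{-2}}\right)^{2} = \left(-96 + \frac{6 + \frac{1}{4 \left(- \frac{1}{2}\right)}}{4 \left(- \frac{1}{2}\right)}\right)^{2} = \left(-96 + \frac{6 + \frac{1}{-2}}{-2}\right)^{2} = \left(-96 - \frac{6 - \frac{1}{2}}{2}\right)^{2} = \left(-96 - \frac{11}{4}\right)^{2} = \left(- \frac{395}{4}\right)^{2} = \frac{156025}{16}$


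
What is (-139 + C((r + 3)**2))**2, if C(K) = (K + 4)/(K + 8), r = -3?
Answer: 76729/4 ≈ 19182.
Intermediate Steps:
C(K) = (4 + K)/(8 + K)
(-139 + C((r + 3)**2))**2 = (-139 + (4 + (-3 + 3)**2)/(8 + (-3 + 3)**2))**2 = (-139 + (4 + 0**2)/(8 + 0**2))**2 = (-139 + (4 + 0)/(8 + 0))**2 = (-139 + 4/8)**2 = (-139 + (1/8)*4)**2 = (-139 + 1/2)**2 = (-277/2)**2 = 76729/4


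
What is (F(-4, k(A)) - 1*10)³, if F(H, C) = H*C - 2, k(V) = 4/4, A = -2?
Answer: -4096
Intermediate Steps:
k(V) = 1 (k(V) = 4*(¼) = 1)
F(H, C) = -2 + C*H (F(H, C) = C*H - 2 = -2 + C*H)
(F(-4, k(A)) - 1*10)³ = ((-2 + 1*(-4)) - 1*10)³ = ((-2 - 4) - 10)³ = (-6 - 10)³ = (-16)³ = -4096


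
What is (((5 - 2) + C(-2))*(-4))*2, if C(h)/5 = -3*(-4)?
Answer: -504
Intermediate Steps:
C(h) = 60 (C(h) = 5*(-3*(-4)) = 5*12 = 60)
(((5 - 2) + C(-2))*(-4))*2 = (((5 - 2) + 60)*(-4))*2 = ((3 + 60)*(-4))*2 = (63*(-4))*2 = -252*2 = -504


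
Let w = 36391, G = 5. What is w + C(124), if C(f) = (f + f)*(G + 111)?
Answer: 65159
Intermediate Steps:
C(f) = 232*f (C(f) = (f + f)*(5 + 111) = (2*f)*116 = 232*f)
w + C(124) = 36391 + 232*124 = 36391 + 28768 = 65159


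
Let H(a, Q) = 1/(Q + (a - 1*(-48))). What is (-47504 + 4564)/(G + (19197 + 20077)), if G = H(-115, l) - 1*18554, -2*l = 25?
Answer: -3413730/1647239 ≈ -2.0724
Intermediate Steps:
l = -25/2 (l = -1/2*25 = -25/2 ≈ -12.500)
H(a, Q) = 1/(48 + Q + a) (H(a, Q) = 1/(Q + (a + 48)) = 1/(Q + (48 + a)) = 1/(48 + Q + a))
G = -2950088/159 (G = 1/(48 - 25/2 - 115) - 1*18554 = 1/(-159/2) - 18554 = -2/159 - 18554 = -2950088/159 ≈ -18554.)
(-47504 + 4564)/(G + (19197 + 20077)) = (-47504 + 4564)/(-2950088/159 + (19197 + 20077)) = -42940/(-2950088/159 + 39274) = -42940/3294478/159 = -42940*159/3294478 = -3413730/1647239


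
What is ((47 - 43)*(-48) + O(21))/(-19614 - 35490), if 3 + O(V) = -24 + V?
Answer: 33/9184 ≈ 0.0035932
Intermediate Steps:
O(V) = -27 + V (O(V) = -3 + (-24 + V) = -27 + V)
((47 - 43)*(-48) + O(21))/(-19614 - 35490) = ((47 - 43)*(-48) + (-27 + 21))/(-19614 - 35490) = (4*(-48) - 6)/(-55104) = (-192 - 6)*(-1/55104) = -198*(-1/55104) = 33/9184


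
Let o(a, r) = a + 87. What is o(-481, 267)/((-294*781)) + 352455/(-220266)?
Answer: -4491212087/2809786518 ≈ -1.5984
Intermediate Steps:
o(a, r) = 87 + a
o(-481, 267)/((-294*781)) + 352455/(-220266) = (87 - 481)/((-294*781)) + 352455/(-220266) = -394/(-229614) + 352455*(-1/220266) = -394*(-1/229614) - 117485/73422 = 197/114807 - 117485/73422 = -4491212087/2809786518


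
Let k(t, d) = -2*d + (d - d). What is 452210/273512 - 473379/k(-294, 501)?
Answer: 10827329289/22838252 ≈ 474.09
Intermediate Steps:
k(t, d) = -2*d (k(t, d) = -2*d + 0 = -2*d)
452210/273512 - 473379/k(-294, 501) = 452210/273512 - 473379/((-2*501)) = 452210*(1/273512) - 473379/(-1002) = 226105/136756 - 473379*(-1/1002) = 226105/136756 + 157793/334 = 10827329289/22838252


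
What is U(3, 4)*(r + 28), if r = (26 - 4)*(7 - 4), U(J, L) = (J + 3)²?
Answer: 3384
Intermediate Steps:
U(J, L) = (3 + J)²
r = 66 (r = 22*3 = 66)
U(3, 4)*(r + 28) = (3 + 3)²*(66 + 28) = 6²*94 = 36*94 = 3384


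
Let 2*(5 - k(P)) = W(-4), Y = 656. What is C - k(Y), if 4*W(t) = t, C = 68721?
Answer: 137431/2 ≈ 68716.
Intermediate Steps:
W(t) = t/4
k(P) = 11/2 (k(P) = 5 - (-4)/8 = 5 - ½*(-1) = 5 + ½ = 11/2)
C - k(Y) = 68721 - 1*11/2 = 68721 - 11/2 = 137431/2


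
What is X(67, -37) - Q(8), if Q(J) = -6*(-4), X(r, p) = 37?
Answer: 13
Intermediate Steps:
Q(J) = 24
X(67, -37) - Q(8) = 37 - 1*24 = 37 - 24 = 13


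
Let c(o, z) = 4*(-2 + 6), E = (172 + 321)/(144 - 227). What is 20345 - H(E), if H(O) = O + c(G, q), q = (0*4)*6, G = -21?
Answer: 1687800/83 ≈ 20335.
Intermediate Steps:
E = -493/83 (E = 493/(-83) = 493*(-1/83) = -493/83 ≈ -5.9398)
q = 0 (q = 0*6 = 0)
c(o, z) = 16 (c(o, z) = 4*4 = 16)
H(O) = 16 + O (H(O) = O + 16 = 16 + O)
20345 - H(E) = 20345 - (16 - 493/83) = 20345 - 1*835/83 = 20345 - 835/83 = 1687800/83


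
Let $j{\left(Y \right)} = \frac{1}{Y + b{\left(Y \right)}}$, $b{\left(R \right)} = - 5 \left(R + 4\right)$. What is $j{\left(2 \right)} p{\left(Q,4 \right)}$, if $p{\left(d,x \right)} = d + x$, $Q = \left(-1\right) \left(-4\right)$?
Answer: $- \frac{2}{7} \approx -0.28571$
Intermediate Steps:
$b{\left(R \right)} = -20 - 5 R$ ($b{\left(R \right)} = - 5 \left(4 + R\right) = -20 - 5 R$)
$Q = 4$
$j{\left(Y \right)} = \frac{1}{-20 - 4 Y}$ ($j{\left(Y \right)} = \frac{1}{Y - \left(20 + 5 Y\right)} = \frac{1}{-20 - 4 Y}$)
$j{\left(2 \right)} p{\left(Q,4 \right)} = - \frac{1}{20 + 4 \cdot 2} \left(4 + 4\right) = - \frac{1}{20 + 8} \cdot 8 = - \frac{1}{28} \cdot 8 = \left(-1\right) \frac{1}{28} \cdot 8 = \left(- \frac{1}{28}\right) 8 = - \frac{2}{7}$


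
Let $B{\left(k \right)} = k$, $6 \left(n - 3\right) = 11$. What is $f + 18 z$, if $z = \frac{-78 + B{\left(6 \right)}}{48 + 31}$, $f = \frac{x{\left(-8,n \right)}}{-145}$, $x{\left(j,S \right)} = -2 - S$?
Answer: $- \frac{1124281}{68730} \approx -16.358$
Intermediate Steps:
$n = \frac{29}{6}$ ($n = 3 + \frac{1}{6} \cdot 11 = 3 + \frac{11}{6} = \frac{29}{6} \approx 4.8333$)
$f = \frac{41}{870}$ ($f = \frac{-2 - \frac{29}{6}}{-145} = \left(-2 - \frac{29}{6}\right) \left(- \frac{1}{145}\right) = \left(- \frac{41}{6}\right) \left(- \frac{1}{145}\right) = \frac{41}{870} \approx 0.047126$)
$z = - \frac{72}{79}$ ($z = \frac{-78 + 6}{48 + 31} = - \frac{72}{79} \approx -0.91139$)
$f + 18 z = \frac{41}{870} + 18 \left(- \frac{72}{79}\right) = \frac{41}{870} - \frac{1296}{79} = - \frac{1124281}{68730}$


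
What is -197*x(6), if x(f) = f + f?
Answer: -2364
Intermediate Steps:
x(f) = 2*f
-197*x(6) = -394*6 = -197*12 = -2364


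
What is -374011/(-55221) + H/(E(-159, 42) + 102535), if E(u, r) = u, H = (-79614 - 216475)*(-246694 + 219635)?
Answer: 442461887322607/5653305096 ≈ 78266.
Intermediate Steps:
H = 8011872251 (H = -296089*(-27059) = 8011872251)
-374011/(-55221) + H/(E(-159, 42) + 102535) = -374011/(-55221) + 8011872251/(-159 + 102535) = -374011*(-1/55221) + 8011872251/102376 = 374011/55221 + 8011872251*(1/102376) = 374011/55221 + 8011872251/102376 = 442461887322607/5653305096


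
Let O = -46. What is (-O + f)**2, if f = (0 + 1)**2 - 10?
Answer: 1369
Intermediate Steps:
f = -9 (f = 1**2 - 10 = 1 - 10 = -9)
(-O + f)**2 = (-1*(-46) - 9)**2 = (46 - 9)**2 = 37**2 = 1369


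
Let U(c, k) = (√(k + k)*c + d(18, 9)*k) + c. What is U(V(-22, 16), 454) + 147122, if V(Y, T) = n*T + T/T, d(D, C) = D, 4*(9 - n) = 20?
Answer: 155359 + 130*√227 ≈ 1.5732e+5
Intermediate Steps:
n = 4 (n = 9 - ¼*20 = 9 - 5 = 4)
V(Y, T) = 1 + 4*T (V(Y, T) = 4*T + T/T = 4*T + 1 = 1 + 4*T)
U(c, k) = c + 18*k + c*√2*√k (U(c, k) = (√(k + k)*c + 18*k) + c = (√(2*k)*c + 18*k) + c = ((√2*√k)*c + 18*k) + c = (c*√2*√k + 18*k) + c = (18*k + c*√2*√k) + c = c + 18*k + c*√2*√k)
U(V(-22, 16), 454) + 147122 = ((1 + 4*16) + 18*454 + (1 + 4*16)*√2*√454) + 147122 = ((1 + 64) + 8172 + (1 + 64)*√2*√454) + 147122 = (65 + 8172 + 65*√2*√454) + 147122 = (65 + 8172 + 130*√227) + 147122 = (8237 + 130*√227) + 147122 = 155359 + 130*√227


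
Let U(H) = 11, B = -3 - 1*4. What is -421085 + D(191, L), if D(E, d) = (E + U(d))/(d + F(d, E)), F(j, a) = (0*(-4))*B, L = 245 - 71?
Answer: -36634294/87 ≈ -4.2108e+5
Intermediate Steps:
L = 174
B = -7 (B = -3 - 4 = -7)
F(j, a) = 0 (F(j, a) = (0*(-4))*(-7) = 0*(-7) = 0)
D(E, d) = (11 + E)/d (D(E, d) = (E + 11)/(d + 0) = (11 + E)/d)
-421085 + D(191, L) = -421085 + (11 + 191)/174 = -421085 + (1/174)*202 = -421085 + 101/87 = -36634294/87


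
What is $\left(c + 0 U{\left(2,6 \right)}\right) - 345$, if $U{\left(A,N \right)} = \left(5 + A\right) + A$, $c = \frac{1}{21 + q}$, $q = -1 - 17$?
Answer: $- \frac{1034}{3} \approx -344.67$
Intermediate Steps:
$q = -18$ ($q = -1 - 17 = -18$)
$c = \frac{1}{3}$ ($c = \frac{1}{21 - 18} = \frac{1}{3} \approx 0.33333$)
$U{\left(A,N \right)} = 5 + 2 A$
$\left(c + 0 U{\left(2,6 \right)}\right) - 345 = \left(\frac{1}{3} + 0 \left(5 + 2 \cdot 2\right)\right) - 345 = \left(\frac{1}{3} + 0 \left(5 + 4\right)\right) - 345 = \left(\frac{1}{3} + 0 \cdot 9\right) - 345 = \left(\frac{1}{3} + 0\right) - 345 = \frac{1}{3} - 345 = - \frac{1034}{3}$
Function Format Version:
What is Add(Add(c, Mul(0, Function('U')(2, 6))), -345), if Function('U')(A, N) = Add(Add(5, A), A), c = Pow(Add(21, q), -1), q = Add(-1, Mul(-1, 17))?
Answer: Rational(-1034, 3) ≈ -344.67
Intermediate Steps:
q = -18 (q = Add(-1, -17) = -18)
c = Rational(1, 3) (c = Pow(Add(21, -18), -1) = Pow(3, -1) = Rational(1, 3) ≈ 0.33333)
Function('U')(A, N) = Add(5, Mul(2, A))
Add(Add(c, Mul(0, Function('U')(2, 6))), -345) = Add(Add(Rational(1, 3), Mul(0, Add(5, Mul(2, 2)))), -345) = Add(Add(Rational(1, 3), Mul(0, Add(5, 4))), -345) = Add(Add(Rational(1, 3), Mul(0, 9)), -345) = Add(Add(Rational(1, 3), 0), -345) = Add(Rational(1, 3), -345) = Rational(-1034, 3)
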